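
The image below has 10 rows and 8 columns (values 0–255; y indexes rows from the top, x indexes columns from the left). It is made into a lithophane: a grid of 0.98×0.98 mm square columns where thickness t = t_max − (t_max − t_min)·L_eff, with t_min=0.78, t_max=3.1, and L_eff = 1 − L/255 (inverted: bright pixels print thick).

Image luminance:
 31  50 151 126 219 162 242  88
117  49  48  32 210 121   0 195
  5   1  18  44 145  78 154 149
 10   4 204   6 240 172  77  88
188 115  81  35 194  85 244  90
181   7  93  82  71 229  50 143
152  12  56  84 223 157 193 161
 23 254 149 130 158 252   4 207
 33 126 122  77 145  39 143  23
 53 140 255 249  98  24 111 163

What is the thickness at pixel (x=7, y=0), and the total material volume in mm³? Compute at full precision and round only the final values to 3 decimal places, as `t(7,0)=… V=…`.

t(7,0)=1.581 V=139.792

span = t_max - t_min = 3.1 - 0.78 = 2.320
L(7,0) = 88, L_eff = 1 - 88/255 = 0.654902 (inverted)
t(7,0) = 3.1 - 2.320·0.654902 = 1.581
Σt over all 10·8 pixels = 185584/1275 ≈ 145.5560784
V = pitch²·Σt = 0.98²·185584/1275 = 139.792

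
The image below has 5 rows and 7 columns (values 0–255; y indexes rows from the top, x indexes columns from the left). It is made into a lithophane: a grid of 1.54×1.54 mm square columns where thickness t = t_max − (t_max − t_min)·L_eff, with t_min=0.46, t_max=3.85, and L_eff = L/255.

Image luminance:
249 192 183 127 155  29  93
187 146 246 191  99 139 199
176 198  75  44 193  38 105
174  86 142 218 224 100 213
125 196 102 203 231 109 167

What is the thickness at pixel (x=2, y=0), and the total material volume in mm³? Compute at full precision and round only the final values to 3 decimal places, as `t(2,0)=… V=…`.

span = t_max - t_min = 3.85 - 0.46 = 3.390
L(2,0) = 183, L_eff = 183/255 = 0.717647
t(2,0) = 3.85 - 3.390·0.717647 = 1.417
Σt over all 5·7 pixels = 540373/8500 ≈ 63.5732941
V = pitch²·Σt = 1.54²·540373/8500 = 150.770

t(2,0)=1.417 V=150.770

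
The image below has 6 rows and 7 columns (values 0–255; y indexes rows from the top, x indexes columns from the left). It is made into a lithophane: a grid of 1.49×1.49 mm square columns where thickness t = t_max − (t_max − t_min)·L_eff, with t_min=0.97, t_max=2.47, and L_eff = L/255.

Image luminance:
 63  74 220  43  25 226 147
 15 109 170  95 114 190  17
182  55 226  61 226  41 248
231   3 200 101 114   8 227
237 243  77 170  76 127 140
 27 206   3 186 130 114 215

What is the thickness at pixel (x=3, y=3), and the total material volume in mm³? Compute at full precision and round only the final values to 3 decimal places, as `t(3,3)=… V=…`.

t(3,3)=1.876 V=160.027

span = t_max - t_min = 2.47 - 0.97 = 1.500
L(3,3) = 101, L_eff = 101/255 = 0.396078
t(3,3) = 2.47 - 1.500·0.396078 = 1.876
Σt over all 6·7 pixels = 61269/850 ≈ 72.0811765
V = pitch²·Σt = 1.49²·61269/850 = 160.027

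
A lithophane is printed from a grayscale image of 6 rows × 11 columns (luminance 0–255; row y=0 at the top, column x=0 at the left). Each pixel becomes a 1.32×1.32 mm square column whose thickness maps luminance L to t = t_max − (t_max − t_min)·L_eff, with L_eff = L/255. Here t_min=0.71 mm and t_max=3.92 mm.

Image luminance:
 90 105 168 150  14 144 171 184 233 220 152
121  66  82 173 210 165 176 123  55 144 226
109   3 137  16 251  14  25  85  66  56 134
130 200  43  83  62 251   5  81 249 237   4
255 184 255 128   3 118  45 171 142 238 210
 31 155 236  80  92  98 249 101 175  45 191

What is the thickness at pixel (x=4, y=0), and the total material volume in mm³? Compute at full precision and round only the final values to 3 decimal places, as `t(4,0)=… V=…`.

span = t_max - t_min = 3.92 - 0.71 = 3.210
L(4,0) = 14, L_eff = 14/255 = 0.054902
t(4,0) = 3.92 - 3.210·0.054902 = 3.744
Σt over all 6·11 pixels = 255463/1700 ≈ 150.2723529
V = pitch²·Σt = 1.32²·255463/1700 = 261.835

t(4,0)=3.744 V=261.835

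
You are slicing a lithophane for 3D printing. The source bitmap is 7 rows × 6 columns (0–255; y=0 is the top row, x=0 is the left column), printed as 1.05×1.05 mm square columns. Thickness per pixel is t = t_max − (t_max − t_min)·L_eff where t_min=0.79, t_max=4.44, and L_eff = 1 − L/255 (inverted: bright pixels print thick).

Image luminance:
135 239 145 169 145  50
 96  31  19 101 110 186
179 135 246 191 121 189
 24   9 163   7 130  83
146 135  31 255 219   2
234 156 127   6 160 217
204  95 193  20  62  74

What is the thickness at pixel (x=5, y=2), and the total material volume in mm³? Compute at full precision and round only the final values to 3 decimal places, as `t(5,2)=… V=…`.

t(5,2)=3.495 V=119.257

span = t_max - t_min = 4.44 - 0.79 = 3.650
L(5,2) = 189, L_eff = 1 - 189/255 = 0.258824 (inverted)
t(5,2) = 4.44 - 3.650·0.258824 = 3.495
Σt over all 7·6 pixels = 110333/1020 ≈ 108.1696078
V = pitch²·Σt = 1.05²·110333/1020 = 119.257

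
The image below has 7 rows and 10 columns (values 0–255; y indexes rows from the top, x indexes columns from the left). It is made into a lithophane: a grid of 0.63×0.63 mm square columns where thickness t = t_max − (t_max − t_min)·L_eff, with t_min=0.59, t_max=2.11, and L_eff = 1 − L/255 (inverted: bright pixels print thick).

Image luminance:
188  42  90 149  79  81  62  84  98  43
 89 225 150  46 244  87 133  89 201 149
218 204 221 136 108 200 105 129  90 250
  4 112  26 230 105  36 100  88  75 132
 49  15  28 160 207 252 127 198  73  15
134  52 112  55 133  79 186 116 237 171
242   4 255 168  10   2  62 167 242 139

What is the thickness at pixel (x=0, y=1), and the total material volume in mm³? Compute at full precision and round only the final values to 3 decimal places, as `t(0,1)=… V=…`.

span = t_max - t_min = 2.11 - 0.59 = 1.520
L(0,1) = 89, L_eff = 1 - 89/255 = 0.650980 (inverted)
t(0,1) = 2.11 - 1.520·0.650980 = 1.121
Σt over all 7·10 pixels = 1179263/12750 ≈ 92.4912157
V = pitch²·Σt = 0.63²·1179263/12750 = 36.710

t(0,1)=1.121 V=36.710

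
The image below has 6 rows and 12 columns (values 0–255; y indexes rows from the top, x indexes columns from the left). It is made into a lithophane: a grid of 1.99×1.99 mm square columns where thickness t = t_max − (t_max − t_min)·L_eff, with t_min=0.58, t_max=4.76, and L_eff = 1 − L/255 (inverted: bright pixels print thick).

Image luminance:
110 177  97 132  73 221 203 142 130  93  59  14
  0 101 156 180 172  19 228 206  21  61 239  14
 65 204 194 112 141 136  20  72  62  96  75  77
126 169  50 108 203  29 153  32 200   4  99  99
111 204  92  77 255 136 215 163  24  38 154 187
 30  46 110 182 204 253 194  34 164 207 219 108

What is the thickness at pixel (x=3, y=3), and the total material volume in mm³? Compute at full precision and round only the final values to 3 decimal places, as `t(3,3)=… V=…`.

span = t_max - t_min = 4.76 - 0.58 = 4.180
L(3,3) = 108, L_eff = 1 - 108/255 = 0.576471 (inverted)
t(3,3) = 4.76 - 4.180·0.576471 = 2.350
Σt over all 6·12 pixels = 789223/4250 ≈ 185.6995294
V = pitch²·Σt = 1.99²·789223/4250 = 735.389

t(3,3)=2.350 V=735.389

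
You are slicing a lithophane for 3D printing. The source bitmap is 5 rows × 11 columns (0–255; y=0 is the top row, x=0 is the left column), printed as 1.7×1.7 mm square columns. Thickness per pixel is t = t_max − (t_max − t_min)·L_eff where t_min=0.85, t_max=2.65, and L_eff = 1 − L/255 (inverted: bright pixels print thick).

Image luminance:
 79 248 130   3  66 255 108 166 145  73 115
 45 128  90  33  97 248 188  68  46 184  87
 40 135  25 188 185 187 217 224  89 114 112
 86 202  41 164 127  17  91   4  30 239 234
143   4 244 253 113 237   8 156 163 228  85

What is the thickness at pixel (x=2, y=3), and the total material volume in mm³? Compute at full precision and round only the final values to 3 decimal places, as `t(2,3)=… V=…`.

span = t_max - t_min = 2.65 - 0.85 = 1.800
L(2,3) = 41, L_eff = 1 - 41/255 = 0.839216 (inverted)
t(2,3) = 2.65 - 1.800·0.839216 = 1.139
Σt over all 5·11 pixels = 96.07
V = pitch²·Σt = 1.7²·96.07 = 277.642

t(2,3)=1.139 V=277.642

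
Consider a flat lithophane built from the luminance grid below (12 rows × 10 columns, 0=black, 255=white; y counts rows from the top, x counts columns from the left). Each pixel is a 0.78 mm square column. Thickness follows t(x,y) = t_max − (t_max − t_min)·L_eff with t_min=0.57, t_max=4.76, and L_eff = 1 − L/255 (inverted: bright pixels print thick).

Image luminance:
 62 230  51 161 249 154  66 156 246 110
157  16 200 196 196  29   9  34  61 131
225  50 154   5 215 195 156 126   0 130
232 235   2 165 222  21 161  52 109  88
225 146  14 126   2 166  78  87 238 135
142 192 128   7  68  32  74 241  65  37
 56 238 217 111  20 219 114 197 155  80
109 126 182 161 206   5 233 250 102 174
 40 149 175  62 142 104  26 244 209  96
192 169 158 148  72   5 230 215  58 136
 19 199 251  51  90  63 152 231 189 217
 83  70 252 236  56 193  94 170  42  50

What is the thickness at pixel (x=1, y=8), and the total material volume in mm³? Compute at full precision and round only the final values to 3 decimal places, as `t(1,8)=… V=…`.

span = t_max - t_min = 4.76 - 0.57 = 4.190
L(1,8) = 149, L_eff = 1 - 149/255 = 0.415686 (inverted)
t(1,8) = 4.76 - 4.190·0.415686 = 3.018
Σt over all 12·10 pixels = 8260907/25500 ≈ 323.9571373
V = pitch²·Σt = 0.78²·8260907/25500 = 197.096

t(1,8)=3.018 V=197.096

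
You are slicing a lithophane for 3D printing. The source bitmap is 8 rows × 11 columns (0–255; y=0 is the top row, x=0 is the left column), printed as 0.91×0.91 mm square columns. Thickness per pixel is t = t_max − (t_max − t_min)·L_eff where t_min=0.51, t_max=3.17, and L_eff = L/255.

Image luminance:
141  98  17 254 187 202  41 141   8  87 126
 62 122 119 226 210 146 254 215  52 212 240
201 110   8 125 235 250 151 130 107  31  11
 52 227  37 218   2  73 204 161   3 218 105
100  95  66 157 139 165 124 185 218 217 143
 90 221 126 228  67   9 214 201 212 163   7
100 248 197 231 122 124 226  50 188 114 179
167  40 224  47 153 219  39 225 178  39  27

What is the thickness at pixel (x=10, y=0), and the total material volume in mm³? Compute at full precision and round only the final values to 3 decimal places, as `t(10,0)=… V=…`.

span = t_max - t_min = 3.17 - 0.51 = 2.660
L(10,0) = 126, L_eff = 126/255 = 0.494118
t(10,0) = 3.17 - 2.660·0.494118 = 1.856
Σt over all 8·11 pixels = 1947041/12750 ≈ 152.7090980
V = pitch²·Σt = 0.91²·1947041/12750 = 126.458

t(10,0)=1.856 V=126.458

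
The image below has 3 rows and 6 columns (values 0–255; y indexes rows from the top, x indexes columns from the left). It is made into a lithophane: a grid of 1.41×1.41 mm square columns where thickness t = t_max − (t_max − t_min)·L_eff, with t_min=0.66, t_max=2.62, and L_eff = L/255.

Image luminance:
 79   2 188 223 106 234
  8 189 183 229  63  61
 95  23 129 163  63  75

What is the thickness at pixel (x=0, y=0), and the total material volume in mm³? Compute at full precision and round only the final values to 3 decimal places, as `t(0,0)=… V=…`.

span = t_max - t_min = 2.62 - 0.66 = 1.960
L(0,0) = 79, L_eff = 79/255 = 0.309804
t(0,0) = 2.62 - 1.960·0.309804 = 2.013
Σt over all 3·6 pixels = 197108/6375 ≈ 30.9189020
V = pitch²·Σt = 1.41²·197108/6375 = 61.470

t(0,0)=2.013 V=61.470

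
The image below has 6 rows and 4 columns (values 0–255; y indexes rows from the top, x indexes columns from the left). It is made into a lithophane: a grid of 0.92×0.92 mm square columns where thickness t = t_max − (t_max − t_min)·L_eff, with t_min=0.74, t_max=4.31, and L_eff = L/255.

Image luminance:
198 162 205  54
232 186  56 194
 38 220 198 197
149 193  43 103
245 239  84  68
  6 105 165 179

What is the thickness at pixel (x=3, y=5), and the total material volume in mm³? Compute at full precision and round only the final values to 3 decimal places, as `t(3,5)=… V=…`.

t(3,5)=1.804 V=45.853

span = t_max - t_min = 4.31 - 0.74 = 3.570
L(3,5) = 179, L_eff = 179/255 = 0.701961
t(3,5) = 4.31 - 3.570·0.701961 = 1.804
Σt over all 6·4 pixels = 54.174
V = pitch²·Σt = 0.92²·54.174 = 45.853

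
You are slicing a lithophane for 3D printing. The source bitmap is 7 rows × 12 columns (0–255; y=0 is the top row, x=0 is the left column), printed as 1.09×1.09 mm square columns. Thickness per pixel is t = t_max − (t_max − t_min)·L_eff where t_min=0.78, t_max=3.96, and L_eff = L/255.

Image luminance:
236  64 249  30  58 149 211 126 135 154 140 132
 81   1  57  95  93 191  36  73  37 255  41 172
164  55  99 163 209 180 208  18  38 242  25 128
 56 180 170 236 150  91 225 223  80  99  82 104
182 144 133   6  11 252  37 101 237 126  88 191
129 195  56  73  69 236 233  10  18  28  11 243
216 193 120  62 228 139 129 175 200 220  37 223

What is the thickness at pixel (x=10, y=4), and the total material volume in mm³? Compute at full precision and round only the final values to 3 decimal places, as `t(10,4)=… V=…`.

t(10,4)=2.863 V=235.312

span = t_max - t_min = 3.96 - 0.78 = 3.180
L(10,4) = 88, L_eff = 88/255 = 0.345098
t(10,4) = 3.96 - 3.180·0.345098 = 2.863
Σt over all 7·12 pixels = 420872/2125 ≈ 198.0574118
V = pitch²·Σt = 1.09²·420872/2125 = 235.312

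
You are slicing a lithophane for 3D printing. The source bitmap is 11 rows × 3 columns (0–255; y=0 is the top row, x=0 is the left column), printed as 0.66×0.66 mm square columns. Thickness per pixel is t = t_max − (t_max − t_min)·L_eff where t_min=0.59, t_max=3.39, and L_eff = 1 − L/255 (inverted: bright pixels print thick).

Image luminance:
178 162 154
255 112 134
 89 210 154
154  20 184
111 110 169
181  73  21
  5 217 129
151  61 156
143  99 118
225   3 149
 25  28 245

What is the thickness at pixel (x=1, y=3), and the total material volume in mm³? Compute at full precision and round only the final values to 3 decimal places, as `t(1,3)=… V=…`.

span = t_max - t_min = 3.39 - 0.59 = 2.800
L(1,3) = 20, L_eff = 1 - 20/255 = 0.921569 (inverted)
t(1,3) = 3.39 - 2.800·0.921569 = 0.810
Σt over all 11·3 pixels = 335897/5100 ≈ 65.8621569
V = pitch²·Σt = 0.66²·335897/5100 = 28.690

t(1,3)=0.810 V=28.690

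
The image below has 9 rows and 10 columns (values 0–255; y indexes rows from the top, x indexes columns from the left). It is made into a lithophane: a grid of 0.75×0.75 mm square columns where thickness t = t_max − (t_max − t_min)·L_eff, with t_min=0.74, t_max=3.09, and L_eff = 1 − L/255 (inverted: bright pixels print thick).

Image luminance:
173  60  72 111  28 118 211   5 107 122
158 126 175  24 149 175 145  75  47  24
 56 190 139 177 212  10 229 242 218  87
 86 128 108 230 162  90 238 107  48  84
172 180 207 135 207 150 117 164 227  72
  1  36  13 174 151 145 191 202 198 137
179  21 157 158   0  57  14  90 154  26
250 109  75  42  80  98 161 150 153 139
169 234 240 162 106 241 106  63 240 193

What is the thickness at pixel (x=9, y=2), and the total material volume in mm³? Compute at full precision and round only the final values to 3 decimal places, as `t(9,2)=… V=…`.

span = t_max - t_min = 3.09 - 0.74 = 2.350
L(9,2) = 87, L_eff = 1 - 87/255 = 0.658824 (inverted)
t(9,2) = 3.09 - 2.350·0.658824 = 1.542
Σt over all 9·10 pixels = 222296/1275 ≈ 174.3498039
V = pitch²·Σt = 0.75²·222296/1275 = 98.072

t(9,2)=1.542 V=98.072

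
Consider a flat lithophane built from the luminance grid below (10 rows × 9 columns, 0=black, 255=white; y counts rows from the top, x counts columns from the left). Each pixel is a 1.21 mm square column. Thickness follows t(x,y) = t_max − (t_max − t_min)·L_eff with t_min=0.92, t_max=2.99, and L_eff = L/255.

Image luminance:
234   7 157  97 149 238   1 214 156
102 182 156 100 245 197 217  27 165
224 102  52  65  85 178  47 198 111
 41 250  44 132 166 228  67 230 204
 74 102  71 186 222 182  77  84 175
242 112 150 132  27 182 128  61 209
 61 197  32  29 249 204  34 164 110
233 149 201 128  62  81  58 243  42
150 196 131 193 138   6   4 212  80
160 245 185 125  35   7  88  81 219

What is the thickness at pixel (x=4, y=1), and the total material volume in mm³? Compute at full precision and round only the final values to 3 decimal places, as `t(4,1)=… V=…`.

t(4,1)=1.001 V=251.179

span = t_max - t_min = 2.99 - 0.92 = 2.070
L(4,1) = 245, L_eff = 245/255 = 0.960784
t(4,1) = 2.99 - 2.070·0.960784 = 1.001
Σt over all 10·9 pixels = 729123/4250 ≈ 171.5583529
V = pitch²·Σt = 1.21²·729123/4250 = 251.179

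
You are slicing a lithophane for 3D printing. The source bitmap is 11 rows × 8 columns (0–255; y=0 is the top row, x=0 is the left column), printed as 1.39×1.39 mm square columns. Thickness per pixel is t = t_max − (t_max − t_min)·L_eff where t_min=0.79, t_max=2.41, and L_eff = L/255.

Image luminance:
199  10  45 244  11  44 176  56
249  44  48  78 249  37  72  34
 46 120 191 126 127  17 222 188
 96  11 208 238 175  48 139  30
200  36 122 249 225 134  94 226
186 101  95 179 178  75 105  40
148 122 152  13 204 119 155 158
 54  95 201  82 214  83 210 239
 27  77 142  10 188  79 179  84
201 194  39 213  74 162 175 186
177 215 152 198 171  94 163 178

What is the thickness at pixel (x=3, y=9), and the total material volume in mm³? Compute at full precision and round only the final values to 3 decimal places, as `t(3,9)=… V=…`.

span = t_max - t_min = 2.41 - 0.79 = 1.620
L(3,9) = 213, L_eff = 213/255 = 0.835294
t(3,9) = 2.41 - 1.620·0.835294 = 1.057
Σt over all 11·8 pixels = 59219/425 ≈ 139.3388235
V = pitch²·Σt = 1.39²·59219/425 = 269.217

t(3,9)=1.057 V=269.217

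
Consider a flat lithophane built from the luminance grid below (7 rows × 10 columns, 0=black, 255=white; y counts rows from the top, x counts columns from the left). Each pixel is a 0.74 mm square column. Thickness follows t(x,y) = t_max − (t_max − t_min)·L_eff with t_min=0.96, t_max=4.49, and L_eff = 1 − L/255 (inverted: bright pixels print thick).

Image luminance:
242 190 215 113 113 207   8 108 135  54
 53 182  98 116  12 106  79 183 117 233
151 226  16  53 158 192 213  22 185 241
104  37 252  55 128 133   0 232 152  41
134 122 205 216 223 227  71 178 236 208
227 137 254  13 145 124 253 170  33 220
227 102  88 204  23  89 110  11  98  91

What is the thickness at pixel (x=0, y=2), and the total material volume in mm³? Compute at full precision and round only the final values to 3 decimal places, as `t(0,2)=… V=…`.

t(0,2)=3.050 V=109.526

span = t_max - t_min = 4.49 - 0.96 = 3.530
L(0,2) = 151, L_eff = 1 - 151/255 = 0.407843 (inverted)
t(0,2) = 4.49 - 3.530·0.407843 = 3.050
Σt over all 7·10 pixels = 850047/4250 ≈ 200.0110588
V = pitch²·Σt = 0.74²·850047/4250 = 109.526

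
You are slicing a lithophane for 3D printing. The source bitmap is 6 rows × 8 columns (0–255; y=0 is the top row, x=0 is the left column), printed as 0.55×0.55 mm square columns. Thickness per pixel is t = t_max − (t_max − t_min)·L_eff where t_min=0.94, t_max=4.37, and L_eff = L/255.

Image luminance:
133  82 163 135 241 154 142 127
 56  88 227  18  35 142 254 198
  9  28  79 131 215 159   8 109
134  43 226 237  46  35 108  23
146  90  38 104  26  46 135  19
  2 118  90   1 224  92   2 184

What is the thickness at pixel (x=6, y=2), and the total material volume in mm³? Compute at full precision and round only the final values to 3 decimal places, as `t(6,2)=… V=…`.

span = t_max - t_min = 4.37 - 0.94 = 3.430
L(6,2) = 8, L_eff = 8/255 = 0.031373
t(6,2) = 4.37 - 3.430·0.031373 = 4.262
Σt over all 6·8 pixels = 1799447/12750 ≈ 141.1330980
V = pitch²·Σt = 0.55²·1799447/12750 = 42.693

t(6,2)=4.262 V=42.693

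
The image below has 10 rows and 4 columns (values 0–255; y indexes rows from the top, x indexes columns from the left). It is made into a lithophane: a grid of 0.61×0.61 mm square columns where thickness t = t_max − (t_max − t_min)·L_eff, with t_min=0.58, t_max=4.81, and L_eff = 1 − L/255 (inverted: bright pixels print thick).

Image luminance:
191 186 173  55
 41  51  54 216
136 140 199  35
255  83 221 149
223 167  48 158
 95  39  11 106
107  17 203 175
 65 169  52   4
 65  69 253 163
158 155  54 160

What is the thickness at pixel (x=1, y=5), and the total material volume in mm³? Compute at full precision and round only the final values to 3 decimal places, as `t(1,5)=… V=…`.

t(1,5)=1.227 V=38.884

span = t_max - t_min = 4.81 - 0.58 = 4.230
L(1,5) = 39, L_eff = 1 - 39/255 = 0.847059 (inverted)
t(1,5) = 4.81 - 4.230·0.847059 = 1.227
Σt over all 10·4 pixels = 888241/8500 ≈ 104.4989412
V = pitch²·Σt = 0.61²·888241/8500 = 38.884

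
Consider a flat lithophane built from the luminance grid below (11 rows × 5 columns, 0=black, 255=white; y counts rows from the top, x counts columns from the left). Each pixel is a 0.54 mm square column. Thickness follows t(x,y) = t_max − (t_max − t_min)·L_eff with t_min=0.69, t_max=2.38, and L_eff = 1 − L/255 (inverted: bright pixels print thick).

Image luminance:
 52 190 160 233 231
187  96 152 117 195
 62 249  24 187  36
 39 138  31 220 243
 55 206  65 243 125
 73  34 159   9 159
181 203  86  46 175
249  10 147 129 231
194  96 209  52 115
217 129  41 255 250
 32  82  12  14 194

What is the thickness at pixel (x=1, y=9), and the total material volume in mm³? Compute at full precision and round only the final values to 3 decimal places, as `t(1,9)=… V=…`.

span = t_max - t_min = 2.38 - 0.69 = 1.690
L(1,9) = 129, L_eff = 1 - 129/255 = 0.494118 (inverted)
t(1,9) = 2.38 - 1.690·0.494118 = 1.545
Σt over all 11·5 pixels = 551159/6375 ≈ 86.4563137
V = pitch²·Σt = 0.54²·551159/6375 = 25.211

t(1,9)=1.545 V=25.211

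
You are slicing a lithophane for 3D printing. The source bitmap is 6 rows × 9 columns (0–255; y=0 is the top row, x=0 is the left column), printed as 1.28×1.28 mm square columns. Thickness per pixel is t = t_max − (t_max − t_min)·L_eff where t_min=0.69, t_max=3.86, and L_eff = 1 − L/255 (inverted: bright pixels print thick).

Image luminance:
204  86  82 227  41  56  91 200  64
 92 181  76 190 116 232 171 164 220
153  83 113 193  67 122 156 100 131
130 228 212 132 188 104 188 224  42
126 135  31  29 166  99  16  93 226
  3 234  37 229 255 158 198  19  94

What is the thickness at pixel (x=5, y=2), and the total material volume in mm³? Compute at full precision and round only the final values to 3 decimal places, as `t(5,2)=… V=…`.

span = t_max - t_min = 3.86 - 0.69 = 3.170
L(5,2) = 122, L_eff = 1 - 122/255 = 0.521569 (inverted)
t(5,2) = 3.86 - 3.170·0.521569 = 2.207
Σt over all 6·9 pixels = 3234749/25500 ≈ 126.8529020
V = pitch²·Σt = 1.28²·3234749/25500 = 207.836

t(5,2)=2.207 V=207.836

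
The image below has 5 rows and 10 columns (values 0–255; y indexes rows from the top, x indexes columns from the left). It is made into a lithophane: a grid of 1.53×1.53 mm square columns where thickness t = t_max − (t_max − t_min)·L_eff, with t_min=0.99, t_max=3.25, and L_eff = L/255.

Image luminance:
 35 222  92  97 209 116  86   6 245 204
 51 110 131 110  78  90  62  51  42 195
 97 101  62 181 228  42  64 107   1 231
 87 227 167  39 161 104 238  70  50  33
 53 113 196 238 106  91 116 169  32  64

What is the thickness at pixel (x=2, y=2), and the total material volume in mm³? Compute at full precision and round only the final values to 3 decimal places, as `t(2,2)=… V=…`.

span = t_max - t_min = 3.25 - 0.99 = 2.260
L(2,2) = 62, L_eff = 62/255 = 0.243137
t(2,2) = 3.25 - 2.260·0.243137 = 2.701
Σt over all 5·10 pixels = 19037/170 ≈ 111.9823529
V = pitch²·Σt = 1.53²·19037/170 = 262.139

t(2,2)=2.701 V=262.139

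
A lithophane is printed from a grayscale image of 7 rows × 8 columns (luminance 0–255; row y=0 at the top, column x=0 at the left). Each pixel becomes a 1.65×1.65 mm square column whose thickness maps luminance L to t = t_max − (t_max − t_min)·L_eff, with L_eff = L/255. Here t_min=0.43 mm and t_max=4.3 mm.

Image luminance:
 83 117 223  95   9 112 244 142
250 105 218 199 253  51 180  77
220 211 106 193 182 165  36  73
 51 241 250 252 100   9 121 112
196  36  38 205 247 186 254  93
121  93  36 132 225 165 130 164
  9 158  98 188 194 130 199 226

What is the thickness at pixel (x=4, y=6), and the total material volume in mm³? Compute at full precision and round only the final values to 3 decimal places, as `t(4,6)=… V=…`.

span = t_max - t_min = 4.3 - 0.43 = 3.870
L(4,6) = 194, L_eff = 194/255 = 0.760784
t(4,6) = 4.3 - 3.870·0.760784 = 1.356
Σt over all 7·8 pixels = 988613/8500 ≈ 116.3074118
V = pitch²·Σt = 1.65²·988613/8500 = 316.647

t(4,6)=1.356 V=316.647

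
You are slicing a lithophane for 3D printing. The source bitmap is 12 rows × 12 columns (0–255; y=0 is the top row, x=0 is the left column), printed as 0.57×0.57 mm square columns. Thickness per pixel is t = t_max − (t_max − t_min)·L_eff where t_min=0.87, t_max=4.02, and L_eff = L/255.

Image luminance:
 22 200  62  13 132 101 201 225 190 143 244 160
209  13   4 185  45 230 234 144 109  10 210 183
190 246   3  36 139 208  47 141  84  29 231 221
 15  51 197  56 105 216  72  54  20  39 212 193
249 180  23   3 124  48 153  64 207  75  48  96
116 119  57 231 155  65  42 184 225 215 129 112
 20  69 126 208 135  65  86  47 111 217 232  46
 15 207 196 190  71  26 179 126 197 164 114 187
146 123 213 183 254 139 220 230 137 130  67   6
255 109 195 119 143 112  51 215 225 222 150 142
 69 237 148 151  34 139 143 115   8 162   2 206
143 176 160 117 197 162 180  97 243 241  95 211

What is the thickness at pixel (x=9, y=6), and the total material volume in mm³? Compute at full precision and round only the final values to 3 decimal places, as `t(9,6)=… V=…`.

span = t_max - t_min = 4.02 - 0.87 = 3.150
L(9,6) = 217, L_eff = 217/255 = 0.850980
t(9,6) = 4.02 - 3.150·0.850980 = 1.339
Σt over all 12·12 pixels = 289923/850 ≈ 341.0858824
V = pitch²·Σt = 0.57²·289923/850 = 110.819

t(9,6)=1.339 V=110.819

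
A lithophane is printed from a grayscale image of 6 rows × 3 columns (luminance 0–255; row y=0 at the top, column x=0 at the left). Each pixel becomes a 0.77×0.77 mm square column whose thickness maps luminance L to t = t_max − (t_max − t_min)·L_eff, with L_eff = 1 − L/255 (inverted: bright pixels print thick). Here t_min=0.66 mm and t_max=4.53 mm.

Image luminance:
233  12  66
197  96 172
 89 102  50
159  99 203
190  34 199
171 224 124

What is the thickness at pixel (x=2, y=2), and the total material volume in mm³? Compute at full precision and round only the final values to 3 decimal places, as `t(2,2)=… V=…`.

t(2,2)=1.419 V=28.819

span = t_max - t_min = 4.53 - 0.66 = 3.870
L(2,2) = 50, L_eff = 1 - 50/255 = 0.803922 (inverted)
t(2,2) = 4.53 - 3.870·0.803922 = 1.419
Σt over all 6·3 pixels = 20658/425 ≈ 48.6070588
V = pitch²·Σt = 0.77²·20658/425 = 28.819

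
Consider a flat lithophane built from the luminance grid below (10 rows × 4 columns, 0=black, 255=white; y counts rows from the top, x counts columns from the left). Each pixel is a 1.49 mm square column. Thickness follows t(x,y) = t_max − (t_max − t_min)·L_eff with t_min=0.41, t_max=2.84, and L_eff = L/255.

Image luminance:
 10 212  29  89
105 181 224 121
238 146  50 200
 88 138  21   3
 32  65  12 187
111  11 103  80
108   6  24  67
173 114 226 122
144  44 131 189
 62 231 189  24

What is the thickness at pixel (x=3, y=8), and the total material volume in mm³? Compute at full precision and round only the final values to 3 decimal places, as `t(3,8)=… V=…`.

t(3,8)=1.039 V=161.020

span = t_max - t_min = 2.84 - 0.41 = 2.430
L(3,8) = 189, L_eff = 189/255 = 0.741176
t(3,8) = 2.84 - 2.430·0.741176 = 1.039
Σt over all 10·4 pixels = 61649/850 ≈ 72.5282353
V = pitch²·Σt = 1.49²·61649/850 = 161.020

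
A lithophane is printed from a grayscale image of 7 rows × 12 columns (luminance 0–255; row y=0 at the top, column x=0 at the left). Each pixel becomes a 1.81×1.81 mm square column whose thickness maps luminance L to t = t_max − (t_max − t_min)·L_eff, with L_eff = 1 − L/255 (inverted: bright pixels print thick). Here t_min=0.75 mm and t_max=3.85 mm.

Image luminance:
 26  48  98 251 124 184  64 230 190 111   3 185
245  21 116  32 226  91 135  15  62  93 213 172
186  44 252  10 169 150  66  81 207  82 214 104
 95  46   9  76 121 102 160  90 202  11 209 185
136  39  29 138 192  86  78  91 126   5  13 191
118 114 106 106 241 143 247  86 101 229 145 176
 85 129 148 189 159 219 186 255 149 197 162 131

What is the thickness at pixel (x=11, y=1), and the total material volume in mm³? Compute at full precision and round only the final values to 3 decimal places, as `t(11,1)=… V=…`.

span = t_max - t_min = 3.85 - 0.75 = 3.100
L(11,1) = 172, L_eff = 1 - 172/255 = 0.325490 (inverted)
t(11,1) = 3.85 - 3.100·0.325490 = 2.841
Σt over all 7·12 pixels = 493931/2550 ≈ 193.6984314
V = pitch²·Σt = 1.81²·493931/2550 = 634.575

t(11,1)=2.841 V=634.575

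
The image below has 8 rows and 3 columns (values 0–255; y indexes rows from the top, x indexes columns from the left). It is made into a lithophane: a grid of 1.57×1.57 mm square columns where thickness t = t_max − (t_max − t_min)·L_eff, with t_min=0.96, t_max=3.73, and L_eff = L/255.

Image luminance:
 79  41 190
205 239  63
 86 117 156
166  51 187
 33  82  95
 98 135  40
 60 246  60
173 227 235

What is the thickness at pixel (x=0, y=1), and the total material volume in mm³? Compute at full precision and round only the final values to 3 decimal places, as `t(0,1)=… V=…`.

span = t_max - t_min = 3.73 - 0.96 = 2.770
L(0,1) = 205, L_eff = 205/255 = 0.803922
t(0,1) = 3.73 - 2.770·0.803922 = 1.503
Σt over all 8·3 pixels = 358508/6375 ≈ 56.2365490
V = pitch²·Σt = 1.57²·358508/6375 = 138.617

t(0,1)=1.503 V=138.617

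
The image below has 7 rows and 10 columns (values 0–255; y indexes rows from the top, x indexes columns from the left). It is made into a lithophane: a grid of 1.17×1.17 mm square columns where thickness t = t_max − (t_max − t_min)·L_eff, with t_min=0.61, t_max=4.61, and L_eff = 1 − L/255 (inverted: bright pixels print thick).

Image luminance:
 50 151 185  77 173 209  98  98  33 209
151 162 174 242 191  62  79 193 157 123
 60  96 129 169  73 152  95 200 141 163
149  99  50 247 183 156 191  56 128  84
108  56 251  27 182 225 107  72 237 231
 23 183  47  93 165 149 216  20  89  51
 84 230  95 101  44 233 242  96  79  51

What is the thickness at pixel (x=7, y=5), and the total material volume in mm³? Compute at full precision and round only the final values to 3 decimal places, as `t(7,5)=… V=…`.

t(7,5)=0.924 V=256.540

span = t_max - t_min = 4.61 - 0.61 = 4.000
L(7,5) = 20, L_eff = 1 - 20/255 = 0.921569 (inverted)
t(7,5) = 4.61 - 4.000·0.921569 = 0.924
Σt over all 7·10 pixels = 31859/170 ≈ 187.4058824
V = pitch²·Σt = 1.17²·31859/170 = 256.540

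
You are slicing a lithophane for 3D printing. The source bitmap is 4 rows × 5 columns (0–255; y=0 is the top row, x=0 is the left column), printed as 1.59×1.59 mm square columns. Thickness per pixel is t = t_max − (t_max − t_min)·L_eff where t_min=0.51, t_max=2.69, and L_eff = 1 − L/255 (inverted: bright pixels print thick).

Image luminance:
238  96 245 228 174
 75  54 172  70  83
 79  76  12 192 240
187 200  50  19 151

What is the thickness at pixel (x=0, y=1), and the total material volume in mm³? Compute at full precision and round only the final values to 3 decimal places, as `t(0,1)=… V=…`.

t(0,1)=1.151 V=82.866

span = t_max - t_min = 2.69 - 0.51 = 2.180
L(0,1) = 75, L_eff = 1 - 75/255 = 0.705882 (inverted)
t(0,1) = 2.69 - 2.180·0.705882 = 1.151
Σt over all 4·5 pixels = 417919/12750 ≈ 32.7779608
V = pitch²·Σt = 1.59²·417919/12750 = 82.866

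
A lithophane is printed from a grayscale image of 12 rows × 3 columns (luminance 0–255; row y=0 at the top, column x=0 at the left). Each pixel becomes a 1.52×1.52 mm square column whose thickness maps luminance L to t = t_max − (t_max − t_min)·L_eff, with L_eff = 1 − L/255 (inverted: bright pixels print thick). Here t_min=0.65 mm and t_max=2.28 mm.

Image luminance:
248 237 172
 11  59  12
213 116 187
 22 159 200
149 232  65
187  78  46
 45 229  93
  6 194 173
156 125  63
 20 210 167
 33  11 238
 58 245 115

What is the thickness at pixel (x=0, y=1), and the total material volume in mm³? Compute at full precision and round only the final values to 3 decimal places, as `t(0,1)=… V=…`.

t(0,1)=0.720 V=121.614

span = t_max - t_min = 2.28 - 0.65 = 1.630
L(0,1) = 11, L_eff = 1 - 11/255 = 0.956863 (inverted)
t(0,1) = 2.28 - 1.630·0.956863 = 0.720
Σt over all 12·3 pixels = 671131/12750 ≈ 52.6377255
V = pitch²·Σt = 1.52²·671131/12750 = 121.614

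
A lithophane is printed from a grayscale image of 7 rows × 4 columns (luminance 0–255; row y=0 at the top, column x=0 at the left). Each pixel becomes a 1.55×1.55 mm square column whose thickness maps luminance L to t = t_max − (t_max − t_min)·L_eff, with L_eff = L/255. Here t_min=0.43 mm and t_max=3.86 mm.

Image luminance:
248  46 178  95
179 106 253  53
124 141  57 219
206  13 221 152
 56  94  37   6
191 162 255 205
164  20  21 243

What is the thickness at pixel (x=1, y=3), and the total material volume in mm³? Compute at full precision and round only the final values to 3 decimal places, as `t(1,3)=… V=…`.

span = t_max - t_min = 3.86 - 0.43 = 3.430
L(1,3) = 13, L_eff = 13/255 = 0.050980
t(1,3) = 3.86 - 3.430·0.050980 = 3.685
Σt over all 7·4 pixels = 294301/5100 ≈ 57.7060784
V = pitch²·Σt = 1.55²·294301/5100 = 138.639

t(1,3)=3.685 V=138.639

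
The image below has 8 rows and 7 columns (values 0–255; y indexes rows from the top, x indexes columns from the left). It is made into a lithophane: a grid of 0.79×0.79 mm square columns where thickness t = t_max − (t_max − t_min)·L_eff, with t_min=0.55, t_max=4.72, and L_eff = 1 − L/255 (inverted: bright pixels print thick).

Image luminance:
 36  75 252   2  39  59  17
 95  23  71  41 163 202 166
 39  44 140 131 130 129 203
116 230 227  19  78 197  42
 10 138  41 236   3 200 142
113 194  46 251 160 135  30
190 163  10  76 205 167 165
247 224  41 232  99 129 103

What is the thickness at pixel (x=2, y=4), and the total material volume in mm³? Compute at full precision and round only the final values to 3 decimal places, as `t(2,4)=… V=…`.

t(2,4)=1.220 V=87.765

span = t_max - t_min = 4.72 - 0.55 = 4.170
L(2,4) = 41, L_eff = 1 - 41/255 = 0.839216 (inverted)
t(2,4) = 4.72 - 4.170·0.839216 = 1.220
Σt over all 8·7 pixels = 298831/2125 ≈ 140.6263529
V = pitch²·Σt = 0.79²·298831/2125 = 87.765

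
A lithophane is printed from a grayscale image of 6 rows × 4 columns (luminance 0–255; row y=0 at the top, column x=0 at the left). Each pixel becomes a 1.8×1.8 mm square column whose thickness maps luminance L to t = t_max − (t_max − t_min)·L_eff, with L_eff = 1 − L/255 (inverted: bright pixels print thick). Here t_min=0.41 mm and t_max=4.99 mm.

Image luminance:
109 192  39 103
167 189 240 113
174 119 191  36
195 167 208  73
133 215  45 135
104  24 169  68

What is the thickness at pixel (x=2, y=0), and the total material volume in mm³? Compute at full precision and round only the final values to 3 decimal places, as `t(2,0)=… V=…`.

span = t_max - t_min = 4.99 - 0.41 = 4.580
L(2,0) = 39, L_eff = 1 - 39/255 = 0.847059 (inverted)
t(2,0) = 4.99 - 4.580·0.847059 = 1.110
Σt over all 6·4 pixels = 430046/6375 ≈ 67.4581961
V = pitch²·Σt = 1.8²·430046/6375 = 218.565

t(2,0)=1.110 V=218.565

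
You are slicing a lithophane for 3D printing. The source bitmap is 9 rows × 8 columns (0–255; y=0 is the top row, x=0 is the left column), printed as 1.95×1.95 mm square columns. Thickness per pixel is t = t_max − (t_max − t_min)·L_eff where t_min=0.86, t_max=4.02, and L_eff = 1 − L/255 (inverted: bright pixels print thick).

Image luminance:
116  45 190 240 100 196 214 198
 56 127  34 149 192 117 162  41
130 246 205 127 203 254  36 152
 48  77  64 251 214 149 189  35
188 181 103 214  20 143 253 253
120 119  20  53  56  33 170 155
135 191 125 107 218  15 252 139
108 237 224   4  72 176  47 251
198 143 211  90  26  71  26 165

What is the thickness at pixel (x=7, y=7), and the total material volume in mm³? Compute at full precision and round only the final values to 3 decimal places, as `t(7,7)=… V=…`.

span = t_max - t_min = 4.02 - 0.86 = 3.160
L(7,7) = 251, L_eff = 1 - 251/255 = 0.015686 (inverted)
t(7,7) = 4.02 - 3.160·0.015686 = 3.970
Σt over all 9·8 pixels = 1174391/6375 ≈ 184.2181961
V = pitch²·Σt = 1.95²·1174391/6375 = 700.490

t(7,7)=3.970 V=700.490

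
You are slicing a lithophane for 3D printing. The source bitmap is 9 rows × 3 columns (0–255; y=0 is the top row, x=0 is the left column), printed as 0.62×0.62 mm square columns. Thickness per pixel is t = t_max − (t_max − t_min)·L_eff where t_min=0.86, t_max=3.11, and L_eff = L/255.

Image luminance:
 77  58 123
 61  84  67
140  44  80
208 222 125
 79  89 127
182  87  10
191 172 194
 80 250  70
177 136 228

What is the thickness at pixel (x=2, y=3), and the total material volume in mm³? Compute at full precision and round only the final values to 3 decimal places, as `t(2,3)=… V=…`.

span = t_max - t_min = 3.11 - 0.86 = 2.250
L(2,3) = 125, L_eff = 125/255 = 0.490196
t(2,3) = 3.11 - 2.250·0.490196 = 2.007
Σt over all 9·3 pixels = 46167/850 ≈ 54.3141176
V = pitch²·Σt = 0.62²·46167/850 = 20.878

t(2,3)=2.007 V=20.878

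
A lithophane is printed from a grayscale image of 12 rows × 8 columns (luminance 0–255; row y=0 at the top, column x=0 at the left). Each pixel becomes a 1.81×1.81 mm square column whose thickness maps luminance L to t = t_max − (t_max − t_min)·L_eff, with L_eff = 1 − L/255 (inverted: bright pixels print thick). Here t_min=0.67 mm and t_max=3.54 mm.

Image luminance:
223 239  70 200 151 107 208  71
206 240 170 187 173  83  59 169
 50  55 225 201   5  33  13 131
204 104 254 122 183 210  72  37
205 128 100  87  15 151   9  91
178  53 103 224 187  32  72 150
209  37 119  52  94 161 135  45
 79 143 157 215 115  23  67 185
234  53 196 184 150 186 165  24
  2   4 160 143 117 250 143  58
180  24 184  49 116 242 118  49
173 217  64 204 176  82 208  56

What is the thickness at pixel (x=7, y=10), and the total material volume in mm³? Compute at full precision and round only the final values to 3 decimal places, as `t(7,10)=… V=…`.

span = t_max - t_min = 3.54 - 0.67 = 2.870
L(7,10) = 49, L_eff = 1 - 49/255 = 0.807843 (inverted)
t(7,10) = 3.54 - 2.870·0.807843 = 1.221
Σt over all 12·8 pixels = 5166529/25500 ≈ 202.6089804
V = pitch²·Σt = 1.81²·5166529/25500 = 663.767

t(7,10)=1.221 V=663.767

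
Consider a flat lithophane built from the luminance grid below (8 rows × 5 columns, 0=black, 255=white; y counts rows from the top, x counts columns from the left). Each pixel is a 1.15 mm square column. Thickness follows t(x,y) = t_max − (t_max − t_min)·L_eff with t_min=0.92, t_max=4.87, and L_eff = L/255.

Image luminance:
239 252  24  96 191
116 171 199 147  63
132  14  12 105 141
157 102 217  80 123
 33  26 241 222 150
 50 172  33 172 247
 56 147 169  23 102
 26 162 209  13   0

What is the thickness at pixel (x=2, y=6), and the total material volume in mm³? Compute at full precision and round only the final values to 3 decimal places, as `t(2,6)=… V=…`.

t(2,6)=2.252 V=158.595

span = t_max - t_min = 4.87 - 0.92 = 3.950
L(2,6) = 169, L_eff = 169/255 = 0.662745
t(2,6) = 4.87 - 3.950·0.662745 = 2.252
Σt over all 8·5 pixels = 305797/2550 ≈ 119.9203922
V = pitch²·Σt = 1.15²·305797/2550 = 158.595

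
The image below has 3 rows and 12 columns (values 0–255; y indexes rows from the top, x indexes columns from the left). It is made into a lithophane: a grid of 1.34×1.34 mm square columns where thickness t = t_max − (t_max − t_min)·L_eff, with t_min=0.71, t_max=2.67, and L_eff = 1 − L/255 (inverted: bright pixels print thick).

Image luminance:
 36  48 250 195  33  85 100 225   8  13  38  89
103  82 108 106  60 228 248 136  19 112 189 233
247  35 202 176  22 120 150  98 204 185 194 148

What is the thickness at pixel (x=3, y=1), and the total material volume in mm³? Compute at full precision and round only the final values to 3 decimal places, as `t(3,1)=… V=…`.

span = t_max - t_min = 2.67 - 0.71 = 1.960
L(3,1) = 106, L_eff = 1 - 106/255 = 0.584314 (inverted)
t(3,1) = 2.67 - 1.960·0.584314 = 1.525
Σt over all 3·12 pixels = 76934/1275 ≈ 60.3403922
V = pitch²·Σt = 1.34²·76934/1275 = 108.347

t(3,1)=1.525 V=108.347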